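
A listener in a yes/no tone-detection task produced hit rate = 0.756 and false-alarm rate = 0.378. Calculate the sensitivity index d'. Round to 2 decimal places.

d' = 1.00

z(H) = 0.693
z(FA) = -0.311
d' = z(H) − z(FA) = 0.693 − (-0.311) = 1.004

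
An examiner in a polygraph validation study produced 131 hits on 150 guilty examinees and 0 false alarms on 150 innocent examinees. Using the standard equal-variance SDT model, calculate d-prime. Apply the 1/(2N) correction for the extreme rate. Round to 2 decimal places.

The false-alarm rate is 0/150 = 0, so apply the 1/(2N) correction: FA → 1/(2·150) = 0.00333.
z(H) = z(0.87333) = 1.142
z(FA) = z(0.00333) = -2.713
d' = 1.142 − (-2.713) = 3.855

d-prime = 3.86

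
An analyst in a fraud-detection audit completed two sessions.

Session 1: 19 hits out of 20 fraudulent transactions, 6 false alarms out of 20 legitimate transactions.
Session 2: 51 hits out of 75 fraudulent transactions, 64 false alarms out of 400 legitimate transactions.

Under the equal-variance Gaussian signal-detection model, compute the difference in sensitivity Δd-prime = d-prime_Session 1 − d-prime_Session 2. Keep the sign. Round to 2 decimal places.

Δd-prime = 0.71

Session 1: z(0.9500) = 1.645, z(0.3000) = -0.524, d' = 2.169
Session 2: z(0.6800) = 0.468, z(0.1600) = -0.994, d' = 1.462
Δd' = d'_Session 1 − d'_Session 2 = 2.169 − 1.462 = 0.707
Session 1 has the higher sensitivity.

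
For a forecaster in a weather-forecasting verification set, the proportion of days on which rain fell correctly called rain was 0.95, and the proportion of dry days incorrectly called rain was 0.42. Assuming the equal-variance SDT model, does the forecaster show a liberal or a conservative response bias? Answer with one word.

liberal

z(H) = 1.645, z(FA) = -0.202
c = −½·(z(H) + z(FA)) = -0.7215
c < 0 → liberal criterion (biased toward responding “yes”).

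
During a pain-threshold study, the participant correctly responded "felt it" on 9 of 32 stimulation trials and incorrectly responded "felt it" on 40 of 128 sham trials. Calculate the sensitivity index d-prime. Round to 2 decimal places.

d-prime = -0.09

H = 9/32 = 0.2812
FA = 40/128 = 0.3125
Φ⁻¹(H) = -0.5793
Φ⁻¹(FA) = -0.4888
d' = z(H) − z(FA) = -0.5793 − (-0.4888) = -0.0905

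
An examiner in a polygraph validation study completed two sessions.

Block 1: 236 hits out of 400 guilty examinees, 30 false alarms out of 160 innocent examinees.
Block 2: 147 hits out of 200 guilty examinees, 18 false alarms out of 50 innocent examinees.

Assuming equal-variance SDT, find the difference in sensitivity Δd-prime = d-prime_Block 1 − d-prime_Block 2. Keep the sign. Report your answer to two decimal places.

Block 1: z(0.5900) = 0.228, z(0.1875) = -0.887, d' = 1.115
Block 2: z(0.7350) = 0.628, z(0.3600) = -0.358, d' = 0.986
Δd' = d'_Block 1 − d'_Block 2 = 1.115 − 0.986 = 0.129
Block 1 has the higher sensitivity.

Δd-prime = 0.13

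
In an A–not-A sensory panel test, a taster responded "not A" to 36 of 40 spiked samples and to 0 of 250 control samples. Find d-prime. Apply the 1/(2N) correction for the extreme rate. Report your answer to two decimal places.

d-prime = 4.16

The false-alarm rate is 0/250 = 0, so apply the 1/(2N) correction: FA → 1/(2·250) = 0.00200.
z(H) = z(0.90000) = 1.282
z(FA) = z(0.00200) = -2.878
d' = 1.282 − (-2.878) = 4.160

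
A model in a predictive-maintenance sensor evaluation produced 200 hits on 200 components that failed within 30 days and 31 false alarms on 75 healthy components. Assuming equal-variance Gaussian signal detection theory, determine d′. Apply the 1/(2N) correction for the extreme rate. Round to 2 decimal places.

The hit rate is 200/200 = 1, so apply the 1/(2N) correction: H → 1 − 1/(2·200) = 0.99750.
z(H) = z(0.99750) = 2.807
z(FA) = z(0.41333) = -0.219
d' = 2.807 − (-0.219) = 3.026

d′ = 3.03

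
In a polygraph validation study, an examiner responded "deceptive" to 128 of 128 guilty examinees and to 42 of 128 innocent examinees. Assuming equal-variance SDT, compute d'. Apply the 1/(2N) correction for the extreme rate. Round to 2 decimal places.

The hit rate is 128/128 = 1, so apply the 1/(2N) correction: H → 1 − 1/(2·128) = 0.99609.
z(H) = z(0.99609) = 2.660
z(FA) = z(0.32812) = -0.445
d' = 2.660 − (-0.445) = 3.105

d' = 3.11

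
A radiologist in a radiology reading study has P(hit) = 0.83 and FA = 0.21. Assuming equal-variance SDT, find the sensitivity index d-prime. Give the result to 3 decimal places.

d-prime = 1.761

z(H) = 0.9542
z(FA) = -0.8064
d' = z(H) − z(FA) = 0.9542 − (-0.8064) = 1.7606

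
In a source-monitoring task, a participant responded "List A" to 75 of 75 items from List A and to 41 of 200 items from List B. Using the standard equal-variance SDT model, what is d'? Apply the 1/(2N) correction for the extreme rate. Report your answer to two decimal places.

The hit rate is 75/75 = 1, so apply the 1/(2N) correction: H → 1 − 1/(2·75) = 0.99333.
z(H) = z(0.99333) = 2.475
z(FA) = z(0.20500) = -0.824
d' = 2.475 − (-0.824) = 3.299

d' = 3.30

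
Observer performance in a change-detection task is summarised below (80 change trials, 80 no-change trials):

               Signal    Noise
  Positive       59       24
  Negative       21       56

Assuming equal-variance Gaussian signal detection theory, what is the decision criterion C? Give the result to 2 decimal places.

H = 59/80 = 0.7375
FA = 24/80 = 0.3000
z(H) = 0.636
z(FA) = -0.524
c = −½·[z(H) + z(FA)] = −0.5 × (0.636 + (-0.524)) = -0.056
c < 0: the observer has a liberal response bias.

C = -0.06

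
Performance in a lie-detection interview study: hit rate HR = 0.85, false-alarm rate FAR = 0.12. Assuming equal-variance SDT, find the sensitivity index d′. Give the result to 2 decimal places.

z(H) = 1.036
z(FA) = -1.175
d' = z(H) − z(FA) = 1.036 − (-1.175) = 2.211

d′ = 2.21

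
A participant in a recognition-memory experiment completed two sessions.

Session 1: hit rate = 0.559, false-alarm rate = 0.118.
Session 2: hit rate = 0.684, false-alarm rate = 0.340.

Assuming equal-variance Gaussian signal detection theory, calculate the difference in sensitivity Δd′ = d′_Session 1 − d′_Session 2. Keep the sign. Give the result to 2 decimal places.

Δd′ = 0.44

Session 1: z(0.559) = 0.148, z(0.118) = -1.185, d' = 1.333
Session 2: z(0.684) = 0.479, z(0.340) = -0.412, d' = 0.891
Δd' = d'_Session 1 − d'_Session 2 = 1.333 − 0.891 = 0.442
Session 1 has the higher sensitivity.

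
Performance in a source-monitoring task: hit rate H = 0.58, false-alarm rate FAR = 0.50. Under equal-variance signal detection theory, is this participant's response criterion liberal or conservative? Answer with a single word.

z(H) = 0.202, z(FA) = 0.000
c = −½·(z(H) + z(FA)) = -0.101
c < 0 → liberal criterion (biased toward responding “yes”).

liberal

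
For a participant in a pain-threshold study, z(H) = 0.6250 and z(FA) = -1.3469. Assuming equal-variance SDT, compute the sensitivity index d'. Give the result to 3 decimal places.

d' = 1.972

d' = z(H) − z(FA) = 0.6250 − (-1.3469) = 1.9719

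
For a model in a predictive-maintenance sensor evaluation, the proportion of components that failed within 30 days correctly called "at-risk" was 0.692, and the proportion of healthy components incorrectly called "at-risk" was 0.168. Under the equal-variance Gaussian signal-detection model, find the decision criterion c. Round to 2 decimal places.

Φ⁻¹(0.692) = 0.502, Φ⁻¹(0.168) = -0.962
c = −½·[z(H) + z(FA)] = −0.5 × (0.502 + (-0.962)) = 0.230

c = 0.23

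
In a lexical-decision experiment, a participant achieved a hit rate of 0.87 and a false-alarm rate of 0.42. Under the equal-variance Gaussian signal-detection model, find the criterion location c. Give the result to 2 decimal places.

z(0.87) = 1.126, z(0.42) = -0.202
c = −½·[z(H) + z(FA)] = −0.5 × (1.126 + (-0.202)) = -0.462
c < 0: the participant has a liberal response bias.

c = -0.46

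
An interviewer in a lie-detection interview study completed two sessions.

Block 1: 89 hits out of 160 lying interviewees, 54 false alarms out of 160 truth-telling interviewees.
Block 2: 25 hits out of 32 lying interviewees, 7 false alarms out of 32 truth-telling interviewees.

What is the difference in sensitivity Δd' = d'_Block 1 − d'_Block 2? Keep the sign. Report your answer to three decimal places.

Block 1: z(0.5563) = 0.1416, z(0.3375) = -0.4193, d' = 0.5609
Block 2: z(0.7812) = 0.7763, z(0.2188) = -0.7763, d' = 1.5526
Δd' = d'_Block 1 − d'_Block 2 = 0.5609 − 1.5526 = -0.9917
Block 2 has the higher sensitivity.

Δd' = -0.992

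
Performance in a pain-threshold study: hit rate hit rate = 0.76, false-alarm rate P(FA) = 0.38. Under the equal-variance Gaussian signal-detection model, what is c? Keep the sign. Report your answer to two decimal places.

z(0.76) = 0.7063, z(0.38) = -0.3055
c = −½·[z(H) + z(FA)] = −0.5 × (0.7063 + (-0.3055)) = -0.2004

c = -0.20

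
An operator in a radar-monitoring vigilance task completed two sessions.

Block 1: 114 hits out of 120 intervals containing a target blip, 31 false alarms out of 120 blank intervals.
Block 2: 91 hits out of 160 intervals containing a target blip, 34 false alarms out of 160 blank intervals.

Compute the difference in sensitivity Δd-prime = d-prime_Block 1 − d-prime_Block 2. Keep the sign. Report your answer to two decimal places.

Block 1: z(0.9500) = 1.645, z(0.2583) = -0.649, d' = 2.294
Block 2: z(0.5687) = 0.173, z(0.2125) = -0.798, d' = 0.971
Δd' = d'_Block 1 − d'_Block 2 = 2.294 − 0.971 = 1.323
Block 1 has the higher sensitivity.

Δd-prime = 1.32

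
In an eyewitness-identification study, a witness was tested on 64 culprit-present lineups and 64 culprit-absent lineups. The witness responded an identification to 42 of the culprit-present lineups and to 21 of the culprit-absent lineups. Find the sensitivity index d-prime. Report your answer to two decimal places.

d-prime = 0.85

H = 42/64 = 0.6562
FA = 21/64 = 0.3281
Φ⁻¹(0.6562) = 0.402, Φ⁻¹(0.3281) = -0.445
d' = z(H) − z(FA) = 0.402 − (-0.445) = 0.847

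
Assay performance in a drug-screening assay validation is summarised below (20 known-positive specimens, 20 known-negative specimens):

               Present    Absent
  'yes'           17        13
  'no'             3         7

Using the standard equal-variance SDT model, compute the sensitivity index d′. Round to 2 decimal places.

d′ = 0.65

H = 17/20 = 0.8500
FA = 13/20 = 0.6500
z(0.8500) = 1.036, z(0.6500) = 0.385
d' = z(H) − z(FA) = 1.036 − 0.385 = 0.651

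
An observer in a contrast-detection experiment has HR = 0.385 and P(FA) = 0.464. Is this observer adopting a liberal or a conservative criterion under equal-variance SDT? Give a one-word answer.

z(H) = -0.292, z(FA) = -0.090
c = −½·(z(H) + z(FA)) = 0.191
c > 0 → conservative criterion (biased toward responding “no”).

conservative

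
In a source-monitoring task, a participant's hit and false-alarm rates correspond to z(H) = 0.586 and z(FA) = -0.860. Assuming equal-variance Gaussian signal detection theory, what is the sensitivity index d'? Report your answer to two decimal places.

d' = 1.45

d' = z(H) − z(FA) = 0.586 − (-0.860) = 1.446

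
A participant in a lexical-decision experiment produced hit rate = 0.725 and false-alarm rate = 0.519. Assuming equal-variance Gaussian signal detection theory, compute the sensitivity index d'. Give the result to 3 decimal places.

d' = 0.550

Φ⁻¹(H) = 0.5978
Φ⁻¹(FA) = 0.0476
d' = z(H) − z(FA) = 0.5978 − 0.0476 = 0.5502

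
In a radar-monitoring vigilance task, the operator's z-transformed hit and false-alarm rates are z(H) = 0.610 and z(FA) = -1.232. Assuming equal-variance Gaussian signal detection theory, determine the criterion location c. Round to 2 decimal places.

c = −½·[z(H) + z(FA)] = −½·(0.610 + (-1.232)) = 0.311
c > 0: the operator has a conservative response bias.

c = 0.31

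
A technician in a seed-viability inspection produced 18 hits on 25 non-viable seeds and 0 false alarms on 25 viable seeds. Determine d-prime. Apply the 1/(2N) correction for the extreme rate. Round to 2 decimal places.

d-prime = 2.64

The false-alarm rate is 0/25 = 0, so apply the 1/(2N) correction: FA → 1/(2·25) = 0.02000.
z(H) = z(0.72000) = 0.583
z(FA) = z(0.02000) = -2.054
d' = 0.583 − (-2.054) = 2.637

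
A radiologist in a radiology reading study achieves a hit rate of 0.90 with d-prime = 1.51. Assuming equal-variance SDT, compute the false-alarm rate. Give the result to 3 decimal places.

false-alarm rate = 0.410

z(hit rate) = z(0.90) = 1.2816
z(FA) = z(H) − d' = 1.2816 − 1.51 = -0.2284
false-alarm rate = Φ(-0.2284) = 0.4097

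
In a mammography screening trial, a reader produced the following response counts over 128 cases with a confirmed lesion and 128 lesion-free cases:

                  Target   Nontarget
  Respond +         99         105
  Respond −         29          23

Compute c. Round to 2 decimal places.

H = 99/128 = 0.7734
FA = 105/128 = 0.8203
z(H) = 0.750
z(FA) = 0.917
c = −½·[z(H) + z(FA)] = −0.5 × (0.750 + 0.917) = -0.8335

c = -0.83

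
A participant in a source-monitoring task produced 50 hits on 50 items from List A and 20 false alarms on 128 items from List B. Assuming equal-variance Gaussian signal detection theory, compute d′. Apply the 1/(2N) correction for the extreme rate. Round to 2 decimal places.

d′ = 3.34

The hit rate is 50/50 = 1, so apply the 1/(2N) correction: H → 1 − 1/(2·50) = 0.99000.
z(H) = z(0.99000) = 2.326
z(FA) = z(0.15625) = -1.010
d' = 2.326 − (-1.010) = 3.336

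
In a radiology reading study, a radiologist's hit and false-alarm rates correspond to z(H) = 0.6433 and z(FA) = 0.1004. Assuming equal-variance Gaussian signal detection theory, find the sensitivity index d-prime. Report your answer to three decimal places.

d' = z(H) − z(FA) = 0.6433 − 0.1004 = 0.5429

d-prime = 0.543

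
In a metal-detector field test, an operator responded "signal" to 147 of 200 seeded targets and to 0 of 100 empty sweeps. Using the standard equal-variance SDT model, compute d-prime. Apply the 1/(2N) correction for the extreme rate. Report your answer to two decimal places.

d-prime = 3.20

The false-alarm rate is 0/100 = 0, so apply the 1/(2N) correction: FA → 1/(2·100) = 0.00500.
z(H) = z(0.73500) = 0.628
z(FA) = z(0.00500) = -2.576
d' = 0.628 − (-2.576) = 3.204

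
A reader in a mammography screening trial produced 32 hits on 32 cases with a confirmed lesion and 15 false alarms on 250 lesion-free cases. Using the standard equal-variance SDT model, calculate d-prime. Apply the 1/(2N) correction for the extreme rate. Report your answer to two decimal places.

The hit rate is 32/32 = 1, so apply the 1/(2N) correction: H → 1 − 1/(2·32) = 0.98438.
z(H) = z(0.98438) = 2.154
z(FA) = z(0.06000) = -1.555
d' = 2.154 − (-1.555) = 3.709

d-prime = 3.71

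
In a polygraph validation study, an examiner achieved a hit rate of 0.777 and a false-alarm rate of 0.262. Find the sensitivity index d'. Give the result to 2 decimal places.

d' = 1.40

z(H) = z(0.777) = 0.762
z(FA) = z(0.262) = -0.637
d' = z(H) − z(FA) = 0.762 − (-0.637) = 1.399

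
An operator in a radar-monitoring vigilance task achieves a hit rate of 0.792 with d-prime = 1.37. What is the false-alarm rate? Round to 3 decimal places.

z(hit rate) = z(0.792) = 0.8134
z(FA) = z(H) − d' = 0.8134 − 1.37 = -0.5566
false-alarm rate = Φ(-0.5566) = 0.2889

false-alarm rate = 0.289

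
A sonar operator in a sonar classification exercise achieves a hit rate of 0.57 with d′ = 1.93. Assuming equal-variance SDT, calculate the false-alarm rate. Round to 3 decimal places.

z(hit rate) = z(0.57) = 0.1764
z(FA) = z(H) − d' = 0.1764 − 1.93 = -1.7536
false-alarm rate = Φ(-1.7536) = 0.0397

false-alarm rate = 0.040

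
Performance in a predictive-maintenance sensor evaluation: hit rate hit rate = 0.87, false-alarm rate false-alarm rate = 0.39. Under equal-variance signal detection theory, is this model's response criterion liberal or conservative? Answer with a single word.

z(H) = 1.126, z(FA) = -0.279
c = −½·(z(H) + z(FA)) = -0.4235
c < 0 → liberal criterion (biased toward responding “yes”).

liberal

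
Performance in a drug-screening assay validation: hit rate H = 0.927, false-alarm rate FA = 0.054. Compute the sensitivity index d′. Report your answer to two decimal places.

z(H) = 1.454
z(FA) = -1.607
d' = z(H) − z(FA) = 1.454 − (-1.607) = 3.061

d′ = 3.06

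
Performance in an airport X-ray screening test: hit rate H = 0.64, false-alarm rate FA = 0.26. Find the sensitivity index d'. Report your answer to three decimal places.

Φ⁻¹(H) = 0.3585
Φ⁻¹(FA) = -0.6433
d' = z(H) − z(FA) = 0.3585 − (-0.6433) = 1.0018

d' = 1.002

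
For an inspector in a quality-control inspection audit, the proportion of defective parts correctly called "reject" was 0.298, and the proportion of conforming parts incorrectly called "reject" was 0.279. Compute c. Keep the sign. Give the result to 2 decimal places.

z(H) = z(0.298) = -0.5302
z(FA) = z(0.279) = -0.5858
c = −½·[z(H) + z(FA)] = −0.5 × (-0.5302 + (-0.5858)) = 0.5580
c > 0: the inspector has a conservative response bias.

c = 0.56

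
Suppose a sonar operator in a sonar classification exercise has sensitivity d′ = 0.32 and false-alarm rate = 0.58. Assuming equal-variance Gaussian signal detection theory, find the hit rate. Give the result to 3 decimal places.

hit rate = 0.699

z(false-alarm rate) = z(0.58) = 0.2019
z(H) = z(FA) + d' = 0.2019 + 0.32 = 0.5219
hit rate = Φ(0.5219) = 0.6991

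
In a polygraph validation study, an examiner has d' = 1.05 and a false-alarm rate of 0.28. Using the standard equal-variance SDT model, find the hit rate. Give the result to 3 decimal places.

hit rate = 0.680

z(false-alarm rate) = z(0.28) = -0.5828
z(H) = z(FA) + d' = -0.5828 + 1.05 = 0.4672
hit rate = Φ(0.4672) = 0.6798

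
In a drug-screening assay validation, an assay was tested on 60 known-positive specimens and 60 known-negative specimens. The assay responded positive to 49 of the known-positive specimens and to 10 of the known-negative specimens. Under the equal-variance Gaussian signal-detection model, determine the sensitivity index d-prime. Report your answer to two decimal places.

d-prime = 1.87

H = 49/60 = 0.8167
FA = 10/60 = 0.1667
z(H) = z(0.8167) = 0.9029
z(FA) = z(0.1667) = -0.9673
d' = z(H) − z(FA) = 0.9029 − (-0.9673) = 1.8702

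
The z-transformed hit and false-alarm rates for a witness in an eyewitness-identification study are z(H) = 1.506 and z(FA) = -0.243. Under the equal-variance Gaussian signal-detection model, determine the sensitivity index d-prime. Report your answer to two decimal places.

d-prime = 1.75

d' = z(H) − z(FA) = 1.506 − (-0.243) = 1.749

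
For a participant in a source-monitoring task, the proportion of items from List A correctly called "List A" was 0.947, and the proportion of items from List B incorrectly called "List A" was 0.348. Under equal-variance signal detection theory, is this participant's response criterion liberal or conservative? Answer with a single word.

liberal

z(H) = 1.616, z(FA) = -0.391
c = −½·(z(H) + z(FA)) = -0.6125
c < 0 → liberal criterion (biased toward responding “yes”).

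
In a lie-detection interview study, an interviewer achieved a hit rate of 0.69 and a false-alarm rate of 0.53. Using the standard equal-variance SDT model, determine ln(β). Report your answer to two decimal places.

ln β = -0.12

z(H) = z(0.69) = 0.496
z(FA) = z(0.53) = 0.075
ln β = −½·[z(H)² − z(FA)²] = −0.5 × (0.246 − 0.006) = -0.120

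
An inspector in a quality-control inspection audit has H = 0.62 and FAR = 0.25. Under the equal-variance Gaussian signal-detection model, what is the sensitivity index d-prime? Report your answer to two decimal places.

z(H) = 0.305
z(FA) = -0.674
d' = z(H) − z(FA) = 0.305 − (-0.674) = 0.979

d-prime = 0.98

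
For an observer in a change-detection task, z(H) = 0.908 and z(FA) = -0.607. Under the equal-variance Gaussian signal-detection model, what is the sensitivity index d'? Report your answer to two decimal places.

d' = 1.52

d' = z(H) − z(FA) = 0.908 − (-0.607) = 1.515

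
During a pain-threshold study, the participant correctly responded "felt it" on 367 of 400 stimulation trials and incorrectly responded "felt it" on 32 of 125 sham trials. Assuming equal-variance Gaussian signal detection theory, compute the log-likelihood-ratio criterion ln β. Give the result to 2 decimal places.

ln β = -0.75

H = 367/400 = 0.9175
FA = 32/125 = 0.2560
z(H) = z(0.9175) = 1.388
z(FA) = z(0.2560) = -0.656
ln β = −½·[z(H)² − z(FA)²] = −0.5 × (1.927 − 0.430) = -0.7485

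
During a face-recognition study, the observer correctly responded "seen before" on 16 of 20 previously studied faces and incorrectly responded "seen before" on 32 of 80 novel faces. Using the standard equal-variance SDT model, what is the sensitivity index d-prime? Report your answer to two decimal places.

H = 16/20 = 0.8000
FA = 32/80 = 0.4000
Φ⁻¹(H) = Φ⁻¹(0.8000) = 0.8416
Φ⁻¹(FA) = Φ⁻¹(0.4000) = -0.2533
d' = z(H) − z(FA) = 0.8416 − (-0.2533) = 1.0949

d-prime = 1.09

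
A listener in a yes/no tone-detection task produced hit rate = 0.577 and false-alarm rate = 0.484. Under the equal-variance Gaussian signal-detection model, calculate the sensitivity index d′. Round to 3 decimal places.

z(0.577) = 0.1942, z(0.484) = -0.0401
d' = z(H) − z(FA) = 0.1942 − (-0.0401) = 0.2343

d′ = 0.234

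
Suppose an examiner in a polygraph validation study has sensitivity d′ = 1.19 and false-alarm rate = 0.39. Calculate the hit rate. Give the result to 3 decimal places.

hit rate = 0.819

z(false-alarm rate) = z(0.39) = -0.2793
z(H) = z(FA) + d' = -0.2793 + 1.19 = 0.9107
hit rate = Φ(0.9107) = 0.8188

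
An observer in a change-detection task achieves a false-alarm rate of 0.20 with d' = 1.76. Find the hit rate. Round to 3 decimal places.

z(false-alarm rate) = z(0.20) = -0.8416
z(H) = z(FA) + d' = -0.8416 + 1.76 = 0.9184
hit rate = Φ(0.9184) = 0.8208

hit rate = 0.821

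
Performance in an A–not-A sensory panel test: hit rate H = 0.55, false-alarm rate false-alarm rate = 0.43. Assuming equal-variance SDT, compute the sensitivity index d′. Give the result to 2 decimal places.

Φ⁻¹(0.55) = 0.126, Φ⁻¹(0.43) = -0.176
d' = z(H) − z(FA) = 0.126 − (-0.176) = 0.302

d′ = 0.30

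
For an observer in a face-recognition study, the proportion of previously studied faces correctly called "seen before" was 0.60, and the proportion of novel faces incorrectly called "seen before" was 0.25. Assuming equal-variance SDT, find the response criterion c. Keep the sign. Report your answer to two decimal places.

c = 0.21

z(0.60) = 0.2533, z(0.25) = -0.6745
c = −½·[z(H) + z(FA)] = −0.5 × (0.2533 + (-0.6745)) = 0.2106
c > 0: the observer has a conservative response bias.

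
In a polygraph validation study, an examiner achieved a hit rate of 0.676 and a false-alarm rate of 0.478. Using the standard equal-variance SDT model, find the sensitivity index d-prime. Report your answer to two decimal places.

z(H) = z(0.676) = 0.457
z(FA) = z(0.478) = -0.055
d' = z(H) − z(FA) = 0.457 − (-0.055) = 0.512

d-prime = 0.51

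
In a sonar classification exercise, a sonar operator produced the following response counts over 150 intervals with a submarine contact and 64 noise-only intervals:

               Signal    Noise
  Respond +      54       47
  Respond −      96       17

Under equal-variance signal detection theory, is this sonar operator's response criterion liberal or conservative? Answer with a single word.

z(H) = -0.358, z(FA) = 0.626
c = −½·(z(H) + z(FA)) = -0.134
c < 0 → liberal criterion (biased toward responding “yes”).

liberal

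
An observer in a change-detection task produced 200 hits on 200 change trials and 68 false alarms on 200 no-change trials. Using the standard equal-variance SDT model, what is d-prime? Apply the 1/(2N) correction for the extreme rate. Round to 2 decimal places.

d-prime = 3.22

The hit rate is 200/200 = 1, so apply the 1/(2N) correction: H → 1 − 1/(2·200) = 0.99750.
z(H) = z(0.99750) = 2.807
z(FA) = z(0.34000) = -0.412
d' = 2.807 − (-0.412) = 3.219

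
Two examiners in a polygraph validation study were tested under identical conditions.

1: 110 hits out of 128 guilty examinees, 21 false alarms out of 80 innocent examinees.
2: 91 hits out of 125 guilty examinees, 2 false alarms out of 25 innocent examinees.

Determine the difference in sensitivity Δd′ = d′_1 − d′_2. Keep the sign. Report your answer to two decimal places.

Δd′ = -0.30

1: z(0.8594) = 1.078, z(0.2625) = -0.636, d' = 1.714
2: z(0.7280) = 0.607, z(0.0800) = -1.405, d' = 2.012
Δd' = d'_1 − d'_2 = 1.714 − 2.012 = -0.298
2 has the higher sensitivity.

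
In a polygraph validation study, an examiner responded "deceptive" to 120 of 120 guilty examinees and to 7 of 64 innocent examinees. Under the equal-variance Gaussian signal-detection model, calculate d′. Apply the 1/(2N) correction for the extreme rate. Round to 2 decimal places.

d′ = 3.87

The hit rate is 120/120 = 1, so apply the 1/(2N) correction: H → 1 − 1/(2·120) = 0.99583.
z(H) = z(0.99583) = 2.638
z(FA) = z(0.10938) = -1.230
d' = 2.638 − (-1.230) = 3.868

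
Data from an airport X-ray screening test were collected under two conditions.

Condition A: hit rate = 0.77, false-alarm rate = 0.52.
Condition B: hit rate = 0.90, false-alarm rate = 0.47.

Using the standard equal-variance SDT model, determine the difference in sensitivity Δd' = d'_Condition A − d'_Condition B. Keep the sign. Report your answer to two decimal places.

Condition A: z(0.77) = 0.739, z(0.52) = 0.050, d' = 0.689
Condition B: z(0.90) = 1.282, z(0.47) = -0.075, d' = 1.357
Δd' = d'_Condition A − d'_Condition B = 0.689 − 1.357 = -0.668
Condition B has the higher sensitivity.

Δd' = -0.67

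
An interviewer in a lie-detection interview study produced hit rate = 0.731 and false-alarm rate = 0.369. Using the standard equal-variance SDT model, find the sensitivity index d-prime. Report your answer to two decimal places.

d-prime = 0.95

z(H) = z(0.731) = 0.616
z(FA) = z(0.369) = -0.335
d' = z(H) − z(FA) = 0.616 − (-0.335) = 0.951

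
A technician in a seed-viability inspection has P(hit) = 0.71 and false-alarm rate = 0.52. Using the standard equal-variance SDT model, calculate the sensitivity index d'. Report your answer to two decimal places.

d' = 0.50

z(H) = 0.5534
z(FA) = 0.0502
d' = z(H) − z(FA) = 0.5534 − 0.0502 = 0.5032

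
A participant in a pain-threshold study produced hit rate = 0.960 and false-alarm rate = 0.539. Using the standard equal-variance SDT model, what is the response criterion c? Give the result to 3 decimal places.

c = -0.924

z(H) = 1.7507
z(FA) = 0.0979
c = −½·[z(H) + z(FA)] = −0.5 × (1.7507 + 0.0979) = -0.9243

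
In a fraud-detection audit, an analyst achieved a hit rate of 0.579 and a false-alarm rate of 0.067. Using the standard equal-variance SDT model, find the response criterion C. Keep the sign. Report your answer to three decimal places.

z(H) = z(0.579) = 0.1993
z(FA) = z(0.067) = -1.4985
c = −½·[z(H) + z(FA)] = −0.5 × (0.1993 + (-1.4985)) = 0.6496

C = 0.650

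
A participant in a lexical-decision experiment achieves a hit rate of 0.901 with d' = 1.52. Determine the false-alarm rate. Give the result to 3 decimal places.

z(hit rate) = z(0.901) = 1.2873
z(FA) = z(H) − d' = 1.2873 − 1.52 = -0.2327
false-alarm rate = Φ(-0.2327) = 0.4080

false-alarm rate = 0.408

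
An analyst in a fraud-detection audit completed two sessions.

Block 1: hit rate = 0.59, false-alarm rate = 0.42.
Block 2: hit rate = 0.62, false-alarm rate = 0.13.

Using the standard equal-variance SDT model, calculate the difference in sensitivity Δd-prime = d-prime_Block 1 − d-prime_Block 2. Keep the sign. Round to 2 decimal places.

Δd-prime = -1.00

Block 1: z(0.59) = 0.228, z(0.42) = -0.202, d' = 0.430
Block 2: z(0.62) = 0.305, z(0.13) = -1.126, d' = 1.431
Δd' = d'_Block 1 − d'_Block 2 = 0.430 − 1.431 = -1.001
Block 2 has the higher sensitivity.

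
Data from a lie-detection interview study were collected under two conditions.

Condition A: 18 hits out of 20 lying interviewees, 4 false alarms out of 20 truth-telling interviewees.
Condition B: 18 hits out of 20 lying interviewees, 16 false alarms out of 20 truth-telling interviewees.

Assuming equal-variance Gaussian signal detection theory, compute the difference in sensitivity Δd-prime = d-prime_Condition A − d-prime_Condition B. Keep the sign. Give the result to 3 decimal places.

Condition A: z(0.9000) = 1.2816, z(0.2000) = -0.8416, d' = 2.1232
Condition B: z(0.9000) = 1.2816, z(0.8000) = 0.8416, d' = 0.4400
Δd' = d'_Condition A − d'_Condition B = 2.1232 − 0.4400 = 1.6832
Condition A has the higher sensitivity.

Δd-prime = 1.683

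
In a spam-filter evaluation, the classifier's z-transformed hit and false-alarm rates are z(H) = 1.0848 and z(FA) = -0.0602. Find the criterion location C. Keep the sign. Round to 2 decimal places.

C = -0.51

c = −½·[z(H) + z(FA)] = −½·(1.0848 + (-0.0602)) = -0.5123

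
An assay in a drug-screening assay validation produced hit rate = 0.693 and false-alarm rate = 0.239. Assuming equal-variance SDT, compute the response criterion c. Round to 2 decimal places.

c = 0.10

Φ⁻¹(H) = Φ⁻¹(0.693) = 0.5044
Φ⁻¹(FA) = Φ⁻¹(0.239) = -0.7095
c = −½·[z(H) + z(FA)] = −0.5 × (0.5044 + (-0.7095)) = 0.10255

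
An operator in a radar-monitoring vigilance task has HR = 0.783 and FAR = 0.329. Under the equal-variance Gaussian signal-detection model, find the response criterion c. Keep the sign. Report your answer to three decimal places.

Φ⁻¹(0.783) = 0.7824, Φ⁻¹(0.329) = -0.4427
c = −½·[z(H) + z(FA)] = −0.5 × (0.7824 + (-0.4427)) = -0.16985
c < 0: the operator has a liberal response bias.

c = -0.170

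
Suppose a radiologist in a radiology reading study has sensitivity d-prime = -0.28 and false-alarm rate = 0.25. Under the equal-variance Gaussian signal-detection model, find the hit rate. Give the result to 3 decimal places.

z(false-alarm rate) = z(0.25) = -0.6745
z(H) = z(FA) + d' = -0.6745 + (-0.28) = -0.9545
hit rate = Φ(-0.9545) = 0.1699

hit rate = 0.170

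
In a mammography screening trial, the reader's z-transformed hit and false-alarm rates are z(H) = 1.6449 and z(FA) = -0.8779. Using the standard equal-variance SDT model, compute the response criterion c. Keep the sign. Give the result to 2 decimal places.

c = −½·[z(H) + z(FA)] = −½·(1.6449 + (-0.8779)) = -0.3835

c = -0.38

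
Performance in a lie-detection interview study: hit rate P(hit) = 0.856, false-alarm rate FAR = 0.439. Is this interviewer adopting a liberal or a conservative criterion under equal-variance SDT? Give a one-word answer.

z(H) = 1.063, z(FA) = -0.154
c = −½·(z(H) + z(FA)) = -0.4545
c < 0 → liberal criterion (biased toward responding “yes”).

liberal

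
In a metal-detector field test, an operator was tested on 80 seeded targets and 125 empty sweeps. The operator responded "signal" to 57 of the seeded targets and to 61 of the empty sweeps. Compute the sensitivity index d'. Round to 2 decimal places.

d' = 0.59

H = 57/80 = 0.7125
FA = 61/125 = 0.4880
Φ⁻¹(H) = Φ⁻¹(0.7125) = 0.5607
Φ⁻¹(FA) = Φ⁻¹(0.4880) = -0.0301
d' = z(H) − z(FA) = 0.5607 − (-0.0301) = 0.5908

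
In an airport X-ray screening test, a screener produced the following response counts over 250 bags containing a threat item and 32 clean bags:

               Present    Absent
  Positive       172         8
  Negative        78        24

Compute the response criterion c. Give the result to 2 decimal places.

H = 172/250 = 0.6880
FA = 8/32 = 0.2500
Φ⁻¹(H) = 0.490
Φ⁻¹(FA) = -0.674
c = −½·[z(H) + z(FA)] = −0.5 × (0.490 + (-0.674)) = 0.092
c > 0: the screener has a conservative response bias.

c = 0.09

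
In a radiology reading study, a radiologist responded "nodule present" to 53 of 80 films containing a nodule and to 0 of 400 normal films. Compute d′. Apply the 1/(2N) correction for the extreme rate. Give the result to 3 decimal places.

The false-alarm rate is 0/400 = 0, so apply the 1/(2N) correction: FA → 1/(2·400) = 0.00125.
z(H) = z(0.66250) = 0.4193
z(FA) = z(0.00125) = -3.0233
d' = 0.4193 − (-3.0233) = 3.4426

d′ = 3.443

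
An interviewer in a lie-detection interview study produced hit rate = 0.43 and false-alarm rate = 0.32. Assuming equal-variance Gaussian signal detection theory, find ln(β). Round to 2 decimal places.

ln β = 0.09

z(H) = -0.176
z(FA) = -0.468
ln β = −½·[z(H)² − z(FA)²] = −0.5 × (0.031 − 0.219) = 0.094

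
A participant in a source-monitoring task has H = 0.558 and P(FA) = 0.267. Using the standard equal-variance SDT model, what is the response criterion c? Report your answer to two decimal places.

Φ⁻¹(0.558) = 0.1459, Φ⁻¹(0.267) = -0.6219
c = −½·[z(H) + z(FA)] = −0.5 × (0.1459 + (-0.6219)) = 0.2380

c = 0.24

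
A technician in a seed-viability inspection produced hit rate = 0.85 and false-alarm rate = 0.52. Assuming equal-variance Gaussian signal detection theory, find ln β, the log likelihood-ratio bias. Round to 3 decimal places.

ln β = -0.536

z(H) = z(0.85) = 1.0364
z(FA) = z(0.52) = 0.0502
ln β = −½·[z(H)² − z(FA)²] = −0.5 × (1.0741 − 0.0025) = -0.5358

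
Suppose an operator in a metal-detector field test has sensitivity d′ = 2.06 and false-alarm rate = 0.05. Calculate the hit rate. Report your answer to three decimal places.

z(false-alarm rate) = z(0.05) = -1.6449
z(H) = z(FA) + d' = -1.6449 + 2.06 = 0.4151
hit rate = Φ(0.4151) = 0.6610

hit rate = 0.661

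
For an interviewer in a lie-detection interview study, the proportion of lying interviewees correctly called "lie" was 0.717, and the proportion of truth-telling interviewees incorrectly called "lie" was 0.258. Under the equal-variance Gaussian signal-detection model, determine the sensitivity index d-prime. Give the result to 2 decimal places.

z(H) = z(0.717) = 0.5740
z(FA) = z(0.258) = -0.6495
d' = z(H) − z(FA) = 0.5740 − (-0.6495) = 1.2235

d-prime = 1.22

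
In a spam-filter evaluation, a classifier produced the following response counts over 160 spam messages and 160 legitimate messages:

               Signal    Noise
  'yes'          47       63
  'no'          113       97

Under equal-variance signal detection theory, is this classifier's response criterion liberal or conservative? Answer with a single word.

z(H) = -0.542, z(FA) = -0.270
c = −½·(z(H) + z(FA)) = 0.406
c > 0 → conservative criterion (biased toward responding “no”).

conservative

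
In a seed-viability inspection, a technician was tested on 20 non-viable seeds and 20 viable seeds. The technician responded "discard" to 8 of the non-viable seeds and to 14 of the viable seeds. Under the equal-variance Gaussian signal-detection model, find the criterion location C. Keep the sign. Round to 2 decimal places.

H = 8/20 = 0.4000
FA = 14/20 = 0.7000
z(H) = -0.253
z(FA) = 0.524
c = −½·[z(H) + z(FA)] = −0.5 × (-0.253 + 0.524) = -0.1355
c < 0: the technician has a liberal response bias.

C = -0.14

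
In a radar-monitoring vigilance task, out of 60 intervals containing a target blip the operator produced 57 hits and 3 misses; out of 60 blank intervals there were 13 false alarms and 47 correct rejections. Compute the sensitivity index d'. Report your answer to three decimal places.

d' = 2.428

H = 57/60 = 0.9500
FA = 13/60 = 0.2167
z(H) = 1.6449
z(FA) = -0.7834
d' = z(H) − z(FA) = 1.6449 − (-0.7834) = 2.4283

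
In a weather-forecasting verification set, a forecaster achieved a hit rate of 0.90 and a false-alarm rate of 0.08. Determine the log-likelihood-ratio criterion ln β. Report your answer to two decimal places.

ln β = 0.17

Φ⁻¹(0.90) = 1.282, Φ⁻¹(0.08) = -1.405
ln β = −½·[z(H)² − z(FA)²] = −0.5 × (1.644 − 1.974) = 0.165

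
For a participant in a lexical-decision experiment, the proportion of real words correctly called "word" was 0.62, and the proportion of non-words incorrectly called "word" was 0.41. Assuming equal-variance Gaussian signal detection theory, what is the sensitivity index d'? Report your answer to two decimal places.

d' = 0.53

Φ⁻¹(0.62) = 0.305, Φ⁻¹(0.41) = -0.228
d' = z(H) − z(FA) = 0.305 − (-0.228) = 0.533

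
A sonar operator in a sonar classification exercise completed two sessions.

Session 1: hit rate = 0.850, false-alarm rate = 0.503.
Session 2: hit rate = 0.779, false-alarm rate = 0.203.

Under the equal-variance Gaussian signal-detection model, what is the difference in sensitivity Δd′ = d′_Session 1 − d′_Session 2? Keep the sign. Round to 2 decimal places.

Δd′ = -0.57

Session 1: z(0.850) = 1.036, z(0.503) = 0.008, d' = 1.028
Session 2: z(0.779) = 0.769, z(0.203) = -0.831, d' = 1.600
Δd' = d'_Session 1 − d'_Session 2 = 1.028 − 1.600 = -0.572
Session 2 has the higher sensitivity.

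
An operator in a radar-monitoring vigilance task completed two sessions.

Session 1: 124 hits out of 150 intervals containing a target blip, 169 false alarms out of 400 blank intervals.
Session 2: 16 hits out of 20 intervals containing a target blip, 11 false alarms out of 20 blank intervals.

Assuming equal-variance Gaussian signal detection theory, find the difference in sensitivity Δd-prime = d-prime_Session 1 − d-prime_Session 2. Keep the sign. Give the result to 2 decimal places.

Session 1: z(0.8267) = 0.941, z(0.4225) = -0.196, d' = 1.137
Session 2: z(0.8000) = 0.842, z(0.5500) = 0.126, d' = 0.716
Δd' = d'_Session 1 − d'_Session 2 = 1.137 − 0.716 = 0.421
Session 1 has the higher sensitivity.

Δd-prime = 0.42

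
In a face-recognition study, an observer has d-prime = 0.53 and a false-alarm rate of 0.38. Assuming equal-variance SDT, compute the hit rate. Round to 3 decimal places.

hit rate = 0.589

z(false-alarm rate) = z(0.38) = -0.3055
z(H) = z(FA) + d' = -0.3055 + 0.53 = 0.2245
hit rate = Φ(0.2245) = 0.5888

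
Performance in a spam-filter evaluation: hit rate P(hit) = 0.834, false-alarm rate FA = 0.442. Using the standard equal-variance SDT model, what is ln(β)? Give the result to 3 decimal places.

z(H) = z(0.834) = 0.9701
z(FA) = z(0.442) = -0.1459
ln β = −½·[z(H)² − z(FA)²] = −0.5 × (0.9411 − 0.0213) = -0.4599

ln β = -0.460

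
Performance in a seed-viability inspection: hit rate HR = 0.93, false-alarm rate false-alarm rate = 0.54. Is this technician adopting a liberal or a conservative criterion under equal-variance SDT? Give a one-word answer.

z(H) = 1.476, z(FA) = 0.100
c = −½·(z(H) + z(FA)) = -0.788
c < 0 → liberal criterion (biased toward responding “yes”).

liberal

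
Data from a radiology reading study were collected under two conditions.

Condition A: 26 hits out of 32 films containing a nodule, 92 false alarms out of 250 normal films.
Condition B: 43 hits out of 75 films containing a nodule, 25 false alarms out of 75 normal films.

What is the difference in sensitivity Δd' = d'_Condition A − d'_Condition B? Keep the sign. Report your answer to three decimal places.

Δd' = 0.609

Condition A: z(0.8125) = 0.8871, z(0.3680) = -0.3372, d' = 1.2243
Condition B: z(0.5733) = 0.1848, z(0.3333) = -0.4308, d' = 0.6156
Δd' = d'_Condition A − d'_Condition B = 1.2243 − 0.6156 = 0.6087
Condition A has the higher sensitivity.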